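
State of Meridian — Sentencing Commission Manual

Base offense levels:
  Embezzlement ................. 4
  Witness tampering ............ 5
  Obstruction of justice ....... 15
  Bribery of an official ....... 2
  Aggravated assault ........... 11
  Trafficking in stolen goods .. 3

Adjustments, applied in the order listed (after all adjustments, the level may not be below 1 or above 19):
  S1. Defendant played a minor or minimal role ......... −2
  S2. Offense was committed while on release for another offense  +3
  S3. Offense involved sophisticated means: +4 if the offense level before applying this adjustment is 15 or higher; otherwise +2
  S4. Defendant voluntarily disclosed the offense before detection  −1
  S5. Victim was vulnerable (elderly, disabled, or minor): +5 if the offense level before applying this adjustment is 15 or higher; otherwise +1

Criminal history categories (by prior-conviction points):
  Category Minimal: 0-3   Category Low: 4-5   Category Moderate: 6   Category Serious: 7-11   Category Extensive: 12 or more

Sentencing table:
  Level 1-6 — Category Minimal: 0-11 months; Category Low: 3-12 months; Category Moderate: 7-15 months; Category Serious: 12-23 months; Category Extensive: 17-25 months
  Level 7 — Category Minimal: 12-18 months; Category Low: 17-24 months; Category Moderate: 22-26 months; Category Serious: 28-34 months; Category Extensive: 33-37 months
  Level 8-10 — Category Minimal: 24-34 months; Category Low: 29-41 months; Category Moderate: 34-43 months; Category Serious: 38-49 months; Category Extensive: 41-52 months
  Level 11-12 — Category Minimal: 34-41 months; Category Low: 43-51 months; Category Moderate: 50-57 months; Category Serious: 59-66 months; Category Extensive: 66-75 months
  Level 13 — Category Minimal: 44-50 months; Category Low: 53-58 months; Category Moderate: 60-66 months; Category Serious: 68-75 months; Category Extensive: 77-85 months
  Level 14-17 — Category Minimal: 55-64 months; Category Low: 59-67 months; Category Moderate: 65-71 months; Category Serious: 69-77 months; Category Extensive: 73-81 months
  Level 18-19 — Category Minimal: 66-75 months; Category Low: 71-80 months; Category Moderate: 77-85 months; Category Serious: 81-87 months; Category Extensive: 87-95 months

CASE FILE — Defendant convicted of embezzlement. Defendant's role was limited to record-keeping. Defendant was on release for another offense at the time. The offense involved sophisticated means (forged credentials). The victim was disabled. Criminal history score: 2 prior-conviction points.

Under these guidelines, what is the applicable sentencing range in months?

Base offense level for embezzlement: 4.
S1 applies: 4 − 2 = 2.
S2 applies: 2 + 3 = 5.
S3 applies (level before this adjustment is 5 < 15, so +2): 5 + 2 = 7.
S4 does not apply.
S5 applies (level before this adjustment is 7 < 15, so +1): 7 + 1 = 8.
Final offense level: 8.
Criminal history: 2 prior points → Category Minimal (0-3).
Level 8 falls in the 8-10 band.
Grid: Level 8-10 × Category Minimal = 24-34 months.

24-34 months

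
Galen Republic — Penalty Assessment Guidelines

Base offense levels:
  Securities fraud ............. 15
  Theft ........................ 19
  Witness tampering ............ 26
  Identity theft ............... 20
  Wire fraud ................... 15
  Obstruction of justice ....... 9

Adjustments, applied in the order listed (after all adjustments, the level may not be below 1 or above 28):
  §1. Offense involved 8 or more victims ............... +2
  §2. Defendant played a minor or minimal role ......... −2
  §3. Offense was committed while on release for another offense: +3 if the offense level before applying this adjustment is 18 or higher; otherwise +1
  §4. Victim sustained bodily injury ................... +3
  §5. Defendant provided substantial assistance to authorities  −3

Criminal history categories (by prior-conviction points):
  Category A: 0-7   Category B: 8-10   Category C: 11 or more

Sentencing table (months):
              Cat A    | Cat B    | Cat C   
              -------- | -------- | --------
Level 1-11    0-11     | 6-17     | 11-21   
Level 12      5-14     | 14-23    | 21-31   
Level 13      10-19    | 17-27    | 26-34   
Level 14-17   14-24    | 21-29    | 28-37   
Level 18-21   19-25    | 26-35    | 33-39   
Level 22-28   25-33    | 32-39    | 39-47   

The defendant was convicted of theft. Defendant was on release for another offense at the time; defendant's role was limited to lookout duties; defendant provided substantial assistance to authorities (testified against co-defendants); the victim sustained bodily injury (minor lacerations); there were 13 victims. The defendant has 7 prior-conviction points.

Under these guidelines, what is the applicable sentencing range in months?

Base offense level for theft: 19.
§1 applies: 19 + 2 = 21.
§2 applies: 21 − 2 = 19.
§3 applies (level before this adjustment is 19 ≥ 18, so +3): 19 + 3 = 22.
§4 applies: 22 + 3 = 25.
§5 applies: 25 − 3 = 22.
Final offense level: 22.
Criminal history: 7 prior points → Category A (0-7).
Level 22 falls in the 22-28 band.
Grid: Level 22-28 × Category A = 25-33 months.

25-33 months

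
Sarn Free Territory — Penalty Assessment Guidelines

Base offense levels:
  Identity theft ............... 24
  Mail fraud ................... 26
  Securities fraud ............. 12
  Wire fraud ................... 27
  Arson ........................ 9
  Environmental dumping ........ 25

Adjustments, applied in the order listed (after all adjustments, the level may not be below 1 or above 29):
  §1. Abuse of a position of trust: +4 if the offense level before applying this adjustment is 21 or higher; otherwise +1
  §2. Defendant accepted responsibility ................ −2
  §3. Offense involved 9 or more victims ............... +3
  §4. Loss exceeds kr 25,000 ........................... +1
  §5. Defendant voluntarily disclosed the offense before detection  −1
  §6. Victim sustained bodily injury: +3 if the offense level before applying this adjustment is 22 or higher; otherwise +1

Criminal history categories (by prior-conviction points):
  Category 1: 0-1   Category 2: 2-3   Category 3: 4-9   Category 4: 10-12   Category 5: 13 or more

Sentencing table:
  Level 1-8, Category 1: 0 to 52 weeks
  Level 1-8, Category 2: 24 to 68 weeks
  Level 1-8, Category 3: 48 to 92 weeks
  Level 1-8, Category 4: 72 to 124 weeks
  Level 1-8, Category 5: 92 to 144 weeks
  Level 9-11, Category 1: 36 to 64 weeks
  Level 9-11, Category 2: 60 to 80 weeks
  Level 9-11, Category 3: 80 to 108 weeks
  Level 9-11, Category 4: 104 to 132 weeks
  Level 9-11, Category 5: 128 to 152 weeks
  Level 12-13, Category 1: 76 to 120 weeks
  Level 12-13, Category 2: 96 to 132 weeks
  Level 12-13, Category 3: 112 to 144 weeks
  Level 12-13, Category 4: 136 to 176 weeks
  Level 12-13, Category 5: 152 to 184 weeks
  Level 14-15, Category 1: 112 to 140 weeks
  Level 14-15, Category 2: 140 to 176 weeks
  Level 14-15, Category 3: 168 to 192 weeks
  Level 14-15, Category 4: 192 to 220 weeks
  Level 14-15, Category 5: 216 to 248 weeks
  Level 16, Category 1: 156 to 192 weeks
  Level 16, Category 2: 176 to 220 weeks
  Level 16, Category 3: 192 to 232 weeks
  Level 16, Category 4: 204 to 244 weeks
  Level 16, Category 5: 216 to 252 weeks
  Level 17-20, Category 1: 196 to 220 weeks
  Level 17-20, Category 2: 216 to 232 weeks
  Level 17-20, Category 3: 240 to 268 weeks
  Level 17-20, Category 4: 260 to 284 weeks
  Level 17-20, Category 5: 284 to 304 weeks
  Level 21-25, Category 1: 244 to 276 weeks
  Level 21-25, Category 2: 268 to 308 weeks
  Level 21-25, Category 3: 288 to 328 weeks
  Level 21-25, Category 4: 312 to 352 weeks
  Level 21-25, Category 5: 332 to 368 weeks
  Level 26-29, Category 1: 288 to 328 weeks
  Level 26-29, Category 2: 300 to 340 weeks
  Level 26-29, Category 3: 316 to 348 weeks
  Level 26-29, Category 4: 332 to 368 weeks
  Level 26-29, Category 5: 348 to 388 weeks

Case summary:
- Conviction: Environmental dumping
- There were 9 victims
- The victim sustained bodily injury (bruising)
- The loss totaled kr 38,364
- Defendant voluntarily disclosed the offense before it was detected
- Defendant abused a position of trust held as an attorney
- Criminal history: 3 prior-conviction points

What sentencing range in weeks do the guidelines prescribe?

Base offense level for environmental dumping: 25.
§1 applies (level before this adjustment is 25 ≥ 21, so +4): 25 + 4 = 29.
§3 applies: 29 + 3 = 32.
§4 applies: 32 + 1 = 33.
§5 applies: 33 − 1 = 32.
§6 applies (level before this adjustment is 32 ≥ 22, so +3): 32 + 3 = 35.
Level 35 exceeds the maximum of 29; capped at 29.
Final offense level: 29.
Criminal history: 3 prior points → Category 2 (2-3).
Level 29 falls in the 26-29 band.
Grid: Level 26-29 × Category 2 = 300-340 weeks.

300-340 weeks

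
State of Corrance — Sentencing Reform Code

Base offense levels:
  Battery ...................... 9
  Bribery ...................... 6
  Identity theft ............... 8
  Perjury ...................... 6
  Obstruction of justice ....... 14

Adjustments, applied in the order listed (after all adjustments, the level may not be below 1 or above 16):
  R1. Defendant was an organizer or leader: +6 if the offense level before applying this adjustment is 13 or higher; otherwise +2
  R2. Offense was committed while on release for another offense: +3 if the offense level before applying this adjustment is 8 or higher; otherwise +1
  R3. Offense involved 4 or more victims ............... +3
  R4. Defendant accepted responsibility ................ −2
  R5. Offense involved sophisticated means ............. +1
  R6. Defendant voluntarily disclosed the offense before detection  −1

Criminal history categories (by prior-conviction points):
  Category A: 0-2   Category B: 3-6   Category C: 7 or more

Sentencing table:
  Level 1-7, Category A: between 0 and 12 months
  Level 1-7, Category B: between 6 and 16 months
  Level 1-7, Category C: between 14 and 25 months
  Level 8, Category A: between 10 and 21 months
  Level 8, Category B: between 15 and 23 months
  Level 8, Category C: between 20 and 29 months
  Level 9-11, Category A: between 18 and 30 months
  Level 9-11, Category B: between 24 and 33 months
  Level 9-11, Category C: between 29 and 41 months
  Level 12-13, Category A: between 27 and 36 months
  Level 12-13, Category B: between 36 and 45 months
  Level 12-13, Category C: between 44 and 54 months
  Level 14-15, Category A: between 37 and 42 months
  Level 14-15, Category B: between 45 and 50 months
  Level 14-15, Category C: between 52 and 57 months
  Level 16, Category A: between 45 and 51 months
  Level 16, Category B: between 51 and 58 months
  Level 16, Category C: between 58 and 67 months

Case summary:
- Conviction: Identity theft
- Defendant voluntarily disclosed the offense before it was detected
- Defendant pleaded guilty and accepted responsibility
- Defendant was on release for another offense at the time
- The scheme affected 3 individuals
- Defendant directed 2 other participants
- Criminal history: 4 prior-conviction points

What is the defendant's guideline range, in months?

Base offense level for identity theft: 8.
R1 applies (level before this adjustment is 8 < 13, so +2): 8 + 2 = 10.
R2 applies (level before this adjustment is 10 ≥ 8, so +3): 10 + 3 = 13.
R4 applies: 13 − 2 = 11.
R6 applies: 11 − 1 = 10.
Final offense level: 10.
Criminal history: 4 prior points → Category B (3-6).
Level 10 falls in the 9-11 band.
Grid: Level 9-11 × Category B = 24-33 months.

24-33 months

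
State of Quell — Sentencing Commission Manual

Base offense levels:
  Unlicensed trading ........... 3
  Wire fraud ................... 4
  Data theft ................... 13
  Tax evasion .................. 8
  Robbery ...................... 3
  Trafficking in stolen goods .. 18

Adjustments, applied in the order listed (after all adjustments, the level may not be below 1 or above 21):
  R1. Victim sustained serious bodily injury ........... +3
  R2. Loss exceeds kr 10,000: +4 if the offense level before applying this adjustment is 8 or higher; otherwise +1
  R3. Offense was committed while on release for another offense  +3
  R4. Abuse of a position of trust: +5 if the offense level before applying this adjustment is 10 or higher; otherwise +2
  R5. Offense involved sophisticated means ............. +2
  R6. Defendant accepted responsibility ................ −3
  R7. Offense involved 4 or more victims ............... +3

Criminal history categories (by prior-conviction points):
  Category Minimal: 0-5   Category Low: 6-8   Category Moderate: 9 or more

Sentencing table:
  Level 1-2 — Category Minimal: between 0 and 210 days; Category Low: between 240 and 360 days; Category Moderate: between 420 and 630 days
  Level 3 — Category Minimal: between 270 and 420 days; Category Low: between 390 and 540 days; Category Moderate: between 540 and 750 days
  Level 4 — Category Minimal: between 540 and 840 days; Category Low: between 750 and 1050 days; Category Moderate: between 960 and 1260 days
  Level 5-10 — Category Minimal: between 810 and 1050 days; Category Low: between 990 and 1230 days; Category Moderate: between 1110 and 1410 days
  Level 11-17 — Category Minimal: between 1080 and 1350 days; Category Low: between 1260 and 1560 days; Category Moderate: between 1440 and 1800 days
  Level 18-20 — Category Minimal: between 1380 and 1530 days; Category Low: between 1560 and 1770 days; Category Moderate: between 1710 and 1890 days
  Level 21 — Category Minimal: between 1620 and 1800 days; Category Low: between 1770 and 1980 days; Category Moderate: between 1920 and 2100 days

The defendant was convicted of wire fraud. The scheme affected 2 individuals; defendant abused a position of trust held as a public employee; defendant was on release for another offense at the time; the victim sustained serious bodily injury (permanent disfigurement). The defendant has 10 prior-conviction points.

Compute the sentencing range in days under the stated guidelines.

1440-1800 days

Base offense level for wire fraud: 4.
R1 applies: 4 + 3 = 7.
R2 does not apply.
R3 applies: 7 + 3 = 10.
R4 applies (level before this adjustment is 10 ≥ 10, so +5): 10 + 5 = 15.
R7 does not apply.
Final offense level: 15.
Criminal history: 10 prior points → Category Moderate (9+).
Level 15 falls in the 11-17 band.
Grid: Level 11-17 × Category Moderate = 1440-1800 days.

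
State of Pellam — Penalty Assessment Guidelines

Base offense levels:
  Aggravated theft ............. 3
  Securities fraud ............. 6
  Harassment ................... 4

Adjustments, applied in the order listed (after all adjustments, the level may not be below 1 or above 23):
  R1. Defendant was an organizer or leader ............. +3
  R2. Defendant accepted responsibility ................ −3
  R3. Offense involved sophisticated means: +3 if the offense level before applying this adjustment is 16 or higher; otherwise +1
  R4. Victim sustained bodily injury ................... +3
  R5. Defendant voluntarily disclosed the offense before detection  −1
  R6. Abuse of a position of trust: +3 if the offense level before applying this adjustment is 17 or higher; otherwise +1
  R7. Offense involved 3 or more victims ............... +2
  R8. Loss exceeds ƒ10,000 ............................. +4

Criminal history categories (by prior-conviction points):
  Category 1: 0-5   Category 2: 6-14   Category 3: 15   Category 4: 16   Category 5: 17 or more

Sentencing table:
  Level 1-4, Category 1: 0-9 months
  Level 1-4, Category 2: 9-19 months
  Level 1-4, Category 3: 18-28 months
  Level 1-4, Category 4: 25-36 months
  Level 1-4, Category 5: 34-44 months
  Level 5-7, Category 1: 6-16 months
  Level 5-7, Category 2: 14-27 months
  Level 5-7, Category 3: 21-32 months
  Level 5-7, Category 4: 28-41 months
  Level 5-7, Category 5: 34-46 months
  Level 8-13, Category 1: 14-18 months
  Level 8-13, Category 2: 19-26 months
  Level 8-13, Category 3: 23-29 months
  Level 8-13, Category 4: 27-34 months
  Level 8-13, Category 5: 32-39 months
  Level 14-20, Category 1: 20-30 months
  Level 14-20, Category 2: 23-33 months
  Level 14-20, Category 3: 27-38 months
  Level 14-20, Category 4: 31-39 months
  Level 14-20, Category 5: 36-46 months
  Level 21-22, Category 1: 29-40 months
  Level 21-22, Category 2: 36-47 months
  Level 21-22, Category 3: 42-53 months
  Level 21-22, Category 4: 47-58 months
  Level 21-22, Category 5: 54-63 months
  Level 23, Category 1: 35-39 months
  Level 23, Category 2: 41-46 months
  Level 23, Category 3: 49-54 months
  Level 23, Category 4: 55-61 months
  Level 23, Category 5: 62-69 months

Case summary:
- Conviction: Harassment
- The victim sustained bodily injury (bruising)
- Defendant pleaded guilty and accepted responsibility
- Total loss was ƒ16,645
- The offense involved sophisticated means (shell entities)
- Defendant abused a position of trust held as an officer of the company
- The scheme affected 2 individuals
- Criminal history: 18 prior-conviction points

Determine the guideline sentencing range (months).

Base offense level for harassment: 4.
R2 applies: 4 − 3 = 1.
R3 applies (level before this adjustment is 1 < 16, so +1): 1 + 1 = 2.
R4 applies: 2 + 3 = 5.
R6 applies (level before this adjustment is 5 < 17, so +1): 5 + 1 = 6.
R8 applies: 6 + 4 = 10.
Final offense level: 10.
Criminal history: 18 prior points → Category 5 (17+).
Level 10 falls in the 8-13 band.
Grid: Level 8-13 × Category 5 = 32-39 months.

32-39 months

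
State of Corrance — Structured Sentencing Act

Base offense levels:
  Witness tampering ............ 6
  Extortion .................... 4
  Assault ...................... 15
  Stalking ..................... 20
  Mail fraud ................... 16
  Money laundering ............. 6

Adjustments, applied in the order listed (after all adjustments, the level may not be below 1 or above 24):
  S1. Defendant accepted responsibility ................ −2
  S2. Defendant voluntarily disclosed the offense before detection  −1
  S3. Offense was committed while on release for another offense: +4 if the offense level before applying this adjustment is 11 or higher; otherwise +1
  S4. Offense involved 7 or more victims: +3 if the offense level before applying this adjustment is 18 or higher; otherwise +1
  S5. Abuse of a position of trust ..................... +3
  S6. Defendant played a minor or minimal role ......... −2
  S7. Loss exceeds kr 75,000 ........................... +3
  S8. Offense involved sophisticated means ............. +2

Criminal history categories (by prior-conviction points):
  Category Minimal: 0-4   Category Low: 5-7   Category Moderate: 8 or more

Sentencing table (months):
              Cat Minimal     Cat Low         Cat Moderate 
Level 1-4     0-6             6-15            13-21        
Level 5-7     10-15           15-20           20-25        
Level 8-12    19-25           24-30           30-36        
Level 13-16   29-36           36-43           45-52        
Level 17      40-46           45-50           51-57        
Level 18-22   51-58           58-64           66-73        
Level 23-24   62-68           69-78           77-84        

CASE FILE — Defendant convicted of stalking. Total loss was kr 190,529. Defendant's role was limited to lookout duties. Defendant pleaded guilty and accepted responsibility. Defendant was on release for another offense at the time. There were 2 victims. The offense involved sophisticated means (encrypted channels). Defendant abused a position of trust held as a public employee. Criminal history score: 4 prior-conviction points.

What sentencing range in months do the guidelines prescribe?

62-68 months

Base offense level for stalking: 20.
S1 applies: 20 − 2 = 18.
S3 applies (level before this adjustment is 18 ≥ 11, so +4): 18 + 4 = 22.
S4 does not apply.
S5 applies: 22 + 3 = 25.
S6 applies: 25 − 2 = 23.
S7 applies: 23 + 3 = 26.
S8 applies: 26 + 2 = 28.
Level 28 exceeds the maximum of 24; capped at 24.
Final offense level: 24.
Criminal history: 4 prior points → Category Minimal (0-4).
Level 24 falls in the 23-24 band.
Grid: Level 23-24 × Category Minimal = 62-68 months.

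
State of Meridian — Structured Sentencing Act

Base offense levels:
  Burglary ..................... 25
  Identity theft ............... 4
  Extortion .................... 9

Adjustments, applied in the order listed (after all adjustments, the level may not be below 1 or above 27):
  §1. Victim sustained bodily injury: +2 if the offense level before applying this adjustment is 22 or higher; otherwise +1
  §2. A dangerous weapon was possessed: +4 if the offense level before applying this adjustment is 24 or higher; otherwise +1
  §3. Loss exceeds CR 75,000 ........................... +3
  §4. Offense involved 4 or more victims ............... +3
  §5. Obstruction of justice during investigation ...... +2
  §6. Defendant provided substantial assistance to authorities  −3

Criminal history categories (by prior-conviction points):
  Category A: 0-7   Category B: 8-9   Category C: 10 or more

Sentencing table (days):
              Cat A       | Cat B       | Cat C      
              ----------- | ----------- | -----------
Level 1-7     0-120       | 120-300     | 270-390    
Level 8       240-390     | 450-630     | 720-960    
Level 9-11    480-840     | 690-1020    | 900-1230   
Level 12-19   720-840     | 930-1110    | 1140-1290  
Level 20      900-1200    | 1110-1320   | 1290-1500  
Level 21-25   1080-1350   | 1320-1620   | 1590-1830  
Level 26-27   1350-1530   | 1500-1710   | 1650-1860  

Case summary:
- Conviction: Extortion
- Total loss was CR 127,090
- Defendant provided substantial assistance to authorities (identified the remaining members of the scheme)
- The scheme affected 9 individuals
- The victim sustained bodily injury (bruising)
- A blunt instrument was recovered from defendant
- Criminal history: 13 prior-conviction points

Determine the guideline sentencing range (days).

1140-1290 days

Base offense level for extortion: 9.
§1 applies (level before this adjustment is 9 < 22, so +1): 9 + 1 = 10.
§2 applies (level before this adjustment is 10 < 24, so +1): 10 + 1 = 11.
§3 applies: 11 + 3 = 14.
§4 applies: 14 + 3 = 17.
§5 does not apply.
§6 applies: 17 − 3 = 14.
Final offense level: 14.
Criminal history: 13 prior points → Category C (10+).
Level 14 falls in the 12-19 band.
Grid: Level 12-19 × Category C = 1140-1290 days.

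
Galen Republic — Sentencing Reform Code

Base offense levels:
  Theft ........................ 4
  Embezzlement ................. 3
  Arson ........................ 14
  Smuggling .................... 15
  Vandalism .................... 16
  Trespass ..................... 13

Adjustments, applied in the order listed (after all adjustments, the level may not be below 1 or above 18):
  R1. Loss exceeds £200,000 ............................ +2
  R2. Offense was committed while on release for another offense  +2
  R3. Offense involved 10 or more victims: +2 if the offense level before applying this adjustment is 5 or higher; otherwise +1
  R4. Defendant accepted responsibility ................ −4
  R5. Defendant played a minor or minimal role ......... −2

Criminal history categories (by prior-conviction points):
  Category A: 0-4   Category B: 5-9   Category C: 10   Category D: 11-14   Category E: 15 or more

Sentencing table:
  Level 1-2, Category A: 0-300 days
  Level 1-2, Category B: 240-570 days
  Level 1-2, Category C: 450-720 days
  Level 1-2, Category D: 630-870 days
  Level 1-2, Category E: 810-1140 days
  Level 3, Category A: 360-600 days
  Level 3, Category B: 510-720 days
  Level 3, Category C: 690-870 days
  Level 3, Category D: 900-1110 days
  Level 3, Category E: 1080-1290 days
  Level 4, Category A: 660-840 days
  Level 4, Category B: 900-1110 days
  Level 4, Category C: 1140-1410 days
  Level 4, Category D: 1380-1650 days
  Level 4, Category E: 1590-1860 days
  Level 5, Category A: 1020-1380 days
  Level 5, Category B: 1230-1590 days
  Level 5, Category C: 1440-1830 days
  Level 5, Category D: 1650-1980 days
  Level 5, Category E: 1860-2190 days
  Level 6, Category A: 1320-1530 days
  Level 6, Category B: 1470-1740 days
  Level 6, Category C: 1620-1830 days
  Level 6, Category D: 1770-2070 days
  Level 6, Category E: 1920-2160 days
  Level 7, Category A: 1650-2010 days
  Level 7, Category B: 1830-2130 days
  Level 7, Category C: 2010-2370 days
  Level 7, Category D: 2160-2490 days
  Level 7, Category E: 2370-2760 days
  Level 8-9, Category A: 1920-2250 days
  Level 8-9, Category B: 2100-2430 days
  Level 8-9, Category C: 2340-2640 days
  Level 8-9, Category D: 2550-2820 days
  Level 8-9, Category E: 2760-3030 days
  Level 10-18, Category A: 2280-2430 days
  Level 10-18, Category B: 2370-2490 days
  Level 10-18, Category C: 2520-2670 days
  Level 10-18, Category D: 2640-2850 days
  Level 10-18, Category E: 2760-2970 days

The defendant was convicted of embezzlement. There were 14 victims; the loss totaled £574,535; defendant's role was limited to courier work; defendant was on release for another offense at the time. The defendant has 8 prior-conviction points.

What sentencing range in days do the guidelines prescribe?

Base offense level for embezzlement: 3.
R1 applies: 3 + 2 = 5.
R2 applies: 5 + 2 = 7.
R3 applies (level before this adjustment is 7 ≥ 5, so +2): 7 + 2 = 9.
R5 applies: 9 − 2 = 7.
Final offense level: 7.
Criminal history: 8 prior points → Category B (5-9).
Level 7 falls in the 7 band.
Grid: Level 7 × Category B = 1830-2130 days.

1830-2130 days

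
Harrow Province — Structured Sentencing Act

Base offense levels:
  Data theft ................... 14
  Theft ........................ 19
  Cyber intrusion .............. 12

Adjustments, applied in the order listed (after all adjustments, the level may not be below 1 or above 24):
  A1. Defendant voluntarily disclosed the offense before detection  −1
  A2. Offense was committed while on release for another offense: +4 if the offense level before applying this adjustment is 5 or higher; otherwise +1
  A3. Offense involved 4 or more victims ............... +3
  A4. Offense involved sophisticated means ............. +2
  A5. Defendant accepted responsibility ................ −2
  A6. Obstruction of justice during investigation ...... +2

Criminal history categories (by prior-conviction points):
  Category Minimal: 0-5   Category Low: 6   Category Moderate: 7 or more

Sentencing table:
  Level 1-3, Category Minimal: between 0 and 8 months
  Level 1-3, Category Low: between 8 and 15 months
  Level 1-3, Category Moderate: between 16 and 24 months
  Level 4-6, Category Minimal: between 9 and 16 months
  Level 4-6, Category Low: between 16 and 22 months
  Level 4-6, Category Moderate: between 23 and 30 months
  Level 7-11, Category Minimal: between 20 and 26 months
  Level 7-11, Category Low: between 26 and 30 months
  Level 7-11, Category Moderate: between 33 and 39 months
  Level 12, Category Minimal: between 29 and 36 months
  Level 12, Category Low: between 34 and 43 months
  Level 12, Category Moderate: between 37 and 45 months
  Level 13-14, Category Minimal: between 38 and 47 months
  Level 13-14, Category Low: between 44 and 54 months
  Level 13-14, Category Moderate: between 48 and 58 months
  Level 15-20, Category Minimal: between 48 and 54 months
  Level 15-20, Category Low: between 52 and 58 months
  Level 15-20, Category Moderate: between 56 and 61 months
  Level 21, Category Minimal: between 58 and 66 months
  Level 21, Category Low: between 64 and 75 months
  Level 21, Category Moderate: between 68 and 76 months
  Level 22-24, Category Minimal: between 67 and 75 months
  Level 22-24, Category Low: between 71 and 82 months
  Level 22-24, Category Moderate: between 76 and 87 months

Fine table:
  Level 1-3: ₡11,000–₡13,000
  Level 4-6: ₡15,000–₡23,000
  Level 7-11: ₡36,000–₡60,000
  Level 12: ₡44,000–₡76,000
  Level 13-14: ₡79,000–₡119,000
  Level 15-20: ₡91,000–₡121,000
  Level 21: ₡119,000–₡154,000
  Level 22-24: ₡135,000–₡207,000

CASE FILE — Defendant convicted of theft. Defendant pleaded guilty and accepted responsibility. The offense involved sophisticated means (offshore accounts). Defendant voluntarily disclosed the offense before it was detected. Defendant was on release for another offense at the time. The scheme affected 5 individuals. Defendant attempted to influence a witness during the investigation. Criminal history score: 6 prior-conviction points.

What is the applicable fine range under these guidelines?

Base offense level for theft: 19.
A1 applies: 19 − 1 = 18.
A2 applies (level before this adjustment is 18 ≥ 5, so +4): 18 + 4 = 22.
A3 applies: 22 + 3 = 25.
A4 applies: 25 + 2 = 27.
A5 applies: 27 − 2 = 25.
A6 applies: 25 + 2 = 27.
Level 27 exceeds the maximum of 24; capped at 24.
Final offense level: 24.
Level 24 falls in the 22-24 band.
Fine table: Level 22-24 → ₡135,000–₡207,000.

₡135,000–₡207,000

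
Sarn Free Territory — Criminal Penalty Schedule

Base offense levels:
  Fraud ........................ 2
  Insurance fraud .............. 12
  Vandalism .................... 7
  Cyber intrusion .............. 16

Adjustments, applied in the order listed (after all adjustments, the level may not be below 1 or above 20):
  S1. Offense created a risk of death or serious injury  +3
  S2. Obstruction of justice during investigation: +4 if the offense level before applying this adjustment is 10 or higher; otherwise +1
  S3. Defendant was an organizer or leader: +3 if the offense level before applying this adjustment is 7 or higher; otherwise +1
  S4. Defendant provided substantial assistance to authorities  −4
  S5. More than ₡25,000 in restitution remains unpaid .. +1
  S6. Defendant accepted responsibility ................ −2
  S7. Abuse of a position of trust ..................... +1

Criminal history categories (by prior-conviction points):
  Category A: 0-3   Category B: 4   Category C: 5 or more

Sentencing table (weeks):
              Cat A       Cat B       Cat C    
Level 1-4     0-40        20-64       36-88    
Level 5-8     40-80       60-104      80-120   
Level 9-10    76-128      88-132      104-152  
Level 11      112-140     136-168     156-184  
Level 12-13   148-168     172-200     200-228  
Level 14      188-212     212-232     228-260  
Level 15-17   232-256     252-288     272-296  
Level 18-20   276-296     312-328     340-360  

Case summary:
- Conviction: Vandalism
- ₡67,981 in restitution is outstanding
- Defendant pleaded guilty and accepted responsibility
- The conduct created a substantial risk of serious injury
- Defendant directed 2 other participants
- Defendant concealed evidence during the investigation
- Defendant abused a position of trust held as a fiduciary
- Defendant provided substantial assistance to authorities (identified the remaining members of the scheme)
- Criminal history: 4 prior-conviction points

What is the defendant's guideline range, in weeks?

Base offense level for vandalism: 7.
S1 applies: 7 + 3 = 10.
S2 applies (level before this adjustment is 10 ≥ 10, so +4): 10 + 4 = 14.
S3 applies (level before this adjustment is 14 ≥ 7, so +3): 14 + 3 = 17.
S4 applies: 17 − 4 = 13.
S5 applies: 13 + 1 = 14.
S6 applies: 14 − 2 = 12.
S7 applies: 12 + 1 = 13.
Final offense level: 13.
Criminal history: 4 prior points → Category B (4).
Level 13 falls in the 12-13 band.
Grid: Level 12-13 × Category B = 172-200 weeks.

172-200 weeks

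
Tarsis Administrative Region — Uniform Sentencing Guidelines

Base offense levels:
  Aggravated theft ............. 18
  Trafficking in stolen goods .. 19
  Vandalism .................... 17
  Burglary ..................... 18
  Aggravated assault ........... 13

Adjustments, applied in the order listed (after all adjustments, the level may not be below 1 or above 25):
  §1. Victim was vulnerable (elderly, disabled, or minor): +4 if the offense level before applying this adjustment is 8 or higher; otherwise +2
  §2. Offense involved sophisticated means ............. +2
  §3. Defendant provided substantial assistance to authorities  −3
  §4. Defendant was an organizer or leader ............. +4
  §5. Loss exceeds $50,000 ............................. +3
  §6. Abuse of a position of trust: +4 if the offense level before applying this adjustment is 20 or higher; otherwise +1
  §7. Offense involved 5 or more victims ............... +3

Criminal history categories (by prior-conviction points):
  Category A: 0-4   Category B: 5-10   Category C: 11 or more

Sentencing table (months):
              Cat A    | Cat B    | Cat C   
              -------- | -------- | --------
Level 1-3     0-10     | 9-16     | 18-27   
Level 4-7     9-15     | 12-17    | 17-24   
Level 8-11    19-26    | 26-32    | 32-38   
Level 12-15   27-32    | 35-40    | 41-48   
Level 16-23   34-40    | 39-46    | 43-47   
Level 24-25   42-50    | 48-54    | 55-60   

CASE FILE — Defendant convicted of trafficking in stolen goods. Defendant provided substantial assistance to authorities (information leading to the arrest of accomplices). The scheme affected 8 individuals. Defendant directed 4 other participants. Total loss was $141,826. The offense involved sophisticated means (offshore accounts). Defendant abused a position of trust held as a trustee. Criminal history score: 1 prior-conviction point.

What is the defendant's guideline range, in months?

Base offense level for trafficking in stolen goods: 19.
§1 does not apply.
§2 applies: 19 + 2 = 21.
§3 applies: 21 − 3 = 18.
§4 applies: 18 + 4 = 22.
§5 applies: 22 + 3 = 25.
§6 applies (level before this adjustment is 25 ≥ 20, so +4): 25 + 4 = 29.
§7 applies: 29 + 3 = 32.
Level 32 exceeds the maximum of 25; capped at 25.
Final offense level: 25.
Criminal history: 1 prior point → Category A (0-4).
Level 25 falls in the 24-25 band.
Grid: Level 24-25 × Category A = 42-50 months.

42-50 months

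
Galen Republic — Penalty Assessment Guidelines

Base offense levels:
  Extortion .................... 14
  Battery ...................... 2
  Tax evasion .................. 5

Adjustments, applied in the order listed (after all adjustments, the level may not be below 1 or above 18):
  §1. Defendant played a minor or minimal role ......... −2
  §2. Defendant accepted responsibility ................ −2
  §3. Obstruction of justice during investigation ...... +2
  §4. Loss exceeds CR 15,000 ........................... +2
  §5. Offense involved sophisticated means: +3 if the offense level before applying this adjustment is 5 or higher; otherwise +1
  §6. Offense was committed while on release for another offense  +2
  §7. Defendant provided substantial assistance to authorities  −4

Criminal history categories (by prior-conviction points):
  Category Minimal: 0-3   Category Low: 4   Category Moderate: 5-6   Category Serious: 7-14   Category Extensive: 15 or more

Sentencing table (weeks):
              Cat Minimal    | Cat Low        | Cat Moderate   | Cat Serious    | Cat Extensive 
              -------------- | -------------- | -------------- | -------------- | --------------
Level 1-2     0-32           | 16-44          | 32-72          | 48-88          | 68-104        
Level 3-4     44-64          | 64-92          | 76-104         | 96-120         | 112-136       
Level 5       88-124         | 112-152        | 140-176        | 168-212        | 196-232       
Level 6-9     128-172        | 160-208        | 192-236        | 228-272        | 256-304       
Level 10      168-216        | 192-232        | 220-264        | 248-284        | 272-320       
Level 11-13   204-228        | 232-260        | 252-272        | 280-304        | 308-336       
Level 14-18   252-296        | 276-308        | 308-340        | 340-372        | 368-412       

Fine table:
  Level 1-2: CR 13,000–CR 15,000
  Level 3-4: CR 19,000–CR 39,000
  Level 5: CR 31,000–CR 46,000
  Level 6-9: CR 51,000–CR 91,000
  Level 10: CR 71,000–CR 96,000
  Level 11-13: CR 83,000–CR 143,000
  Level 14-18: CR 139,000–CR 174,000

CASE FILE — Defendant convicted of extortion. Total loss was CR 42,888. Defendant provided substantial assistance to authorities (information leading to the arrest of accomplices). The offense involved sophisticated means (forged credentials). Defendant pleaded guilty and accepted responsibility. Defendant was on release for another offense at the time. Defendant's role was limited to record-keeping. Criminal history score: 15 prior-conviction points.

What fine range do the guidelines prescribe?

CR 83,000–CR 143,000

Base offense level for extortion: 14.
§1 applies: 14 − 2 = 12.
§2 applies: 12 − 2 = 10.
§3 does not apply.
§4 applies: 10 + 2 = 12.
§5 applies (level before this adjustment is 12 ≥ 5, so +3): 12 + 3 = 15.
§6 applies: 15 + 2 = 17.
§7 applies: 17 − 4 = 13.
Final offense level: 13.
Level 13 falls in the 11-13 band.
Fine table: Level 11-13 → CR 83,000–CR 143,000.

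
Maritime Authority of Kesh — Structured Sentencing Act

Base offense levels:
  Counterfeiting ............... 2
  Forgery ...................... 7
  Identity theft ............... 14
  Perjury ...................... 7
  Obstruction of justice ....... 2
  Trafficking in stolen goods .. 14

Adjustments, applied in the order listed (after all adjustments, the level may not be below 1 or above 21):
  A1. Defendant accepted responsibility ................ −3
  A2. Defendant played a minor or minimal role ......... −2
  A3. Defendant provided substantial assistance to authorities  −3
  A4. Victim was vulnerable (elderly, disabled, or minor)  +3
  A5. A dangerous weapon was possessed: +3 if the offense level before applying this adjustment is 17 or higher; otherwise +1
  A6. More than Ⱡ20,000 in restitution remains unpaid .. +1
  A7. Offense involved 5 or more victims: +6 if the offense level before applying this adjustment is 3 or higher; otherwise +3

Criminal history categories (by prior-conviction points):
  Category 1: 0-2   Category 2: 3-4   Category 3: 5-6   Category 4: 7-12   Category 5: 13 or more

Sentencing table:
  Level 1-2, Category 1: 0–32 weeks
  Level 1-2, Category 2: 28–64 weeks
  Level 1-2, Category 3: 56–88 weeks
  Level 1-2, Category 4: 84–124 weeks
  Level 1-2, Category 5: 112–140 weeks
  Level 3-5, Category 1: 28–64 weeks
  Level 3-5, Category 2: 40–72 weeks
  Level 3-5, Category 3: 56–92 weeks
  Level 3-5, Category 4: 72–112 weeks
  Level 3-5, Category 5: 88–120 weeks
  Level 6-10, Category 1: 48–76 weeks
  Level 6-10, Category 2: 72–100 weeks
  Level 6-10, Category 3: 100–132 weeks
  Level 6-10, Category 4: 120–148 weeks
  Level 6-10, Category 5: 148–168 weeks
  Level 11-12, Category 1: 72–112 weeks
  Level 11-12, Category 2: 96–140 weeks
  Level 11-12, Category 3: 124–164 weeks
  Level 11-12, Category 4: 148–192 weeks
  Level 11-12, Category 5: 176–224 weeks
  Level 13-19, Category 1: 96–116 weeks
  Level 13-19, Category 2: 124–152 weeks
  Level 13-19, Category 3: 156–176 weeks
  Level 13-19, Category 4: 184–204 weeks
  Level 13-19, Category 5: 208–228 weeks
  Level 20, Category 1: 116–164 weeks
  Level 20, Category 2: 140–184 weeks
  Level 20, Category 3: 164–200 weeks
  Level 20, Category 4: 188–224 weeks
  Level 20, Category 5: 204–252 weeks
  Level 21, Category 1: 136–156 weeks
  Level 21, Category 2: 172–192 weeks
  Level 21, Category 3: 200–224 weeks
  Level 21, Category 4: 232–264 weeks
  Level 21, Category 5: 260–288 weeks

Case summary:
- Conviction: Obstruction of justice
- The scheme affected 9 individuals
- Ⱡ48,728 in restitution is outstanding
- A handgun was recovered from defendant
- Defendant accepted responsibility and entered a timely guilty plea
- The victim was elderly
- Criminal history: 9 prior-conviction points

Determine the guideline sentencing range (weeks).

120-148 weeks

Base offense level for obstruction of justice: 2.
A1 applies: 2 − 3 = -1.
A2 does not apply.
A3 does not apply.
A4 applies: -1 + 3 = 2.
A5 applies (level before this adjustment is 2 < 17, so +1): 2 + 1 = 3.
A6 applies: 3 + 1 = 4.
A7 applies (level before this adjustment is 4 ≥ 3, so +6): 4 + 6 = 10.
Final offense level: 10.
Criminal history: 9 prior points → Category 4 (7-12).
Level 10 falls in the 6-10 band.
Grid: Level 6-10 × Category 4 = 120-148 weeks.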